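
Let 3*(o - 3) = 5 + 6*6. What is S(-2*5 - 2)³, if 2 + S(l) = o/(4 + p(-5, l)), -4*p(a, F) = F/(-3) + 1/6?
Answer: 17173512/357911 ≈ 47.983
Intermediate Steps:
p(a, F) = -1/24 + F/12 (p(a, F) = -(F/(-3) + 1/6)/4 = -(F*(-⅓) + 1*(⅙))/4 = -(-F/3 + ⅙)/4 = -(⅙ - F/3)/4 = -1/24 + F/12)
o = 50/3 (o = 3 + (5 + 6*6)/3 = 3 + (5 + 36)/3 = 3 + (⅓)*41 = 3 + 41/3 = 50/3 ≈ 16.667)
S(l) = -2 + 50/(3*(95/24 + l/12)) (S(l) = -2 + (50/3)/(4 + (-1/24 + l/12)) = -2 + (50/3)/(95/24 + l/12) = -2 + 50/(3*(95/24 + l/12)))
S(-2*5 - 2)³ = (2*(105 - 2*(-2*5 - 2))/(95 + 2*(-2*5 - 2)))³ = (2*(105 - 2*(-10 - 2))/(95 + 2*(-10 - 2)))³ = (2*(105 - 2*(-12))/(95 + 2*(-12)))³ = (2*(105 + 24)/(95 - 24))³ = (2*129/71)³ = (2*(1/71)*129)³ = (258/71)³ = 17173512/357911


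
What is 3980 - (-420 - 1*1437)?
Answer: 5837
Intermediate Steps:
3980 - (-420 - 1*1437) = 3980 - (-420 - 1437) = 3980 - 1*(-1857) = 3980 + 1857 = 5837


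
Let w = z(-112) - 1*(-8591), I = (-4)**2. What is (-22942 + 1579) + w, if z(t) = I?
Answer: -12756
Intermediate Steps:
I = 16
z(t) = 16
w = 8607 (w = 16 - 1*(-8591) = 16 + 8591 = 8607)
(-22942 + 1579) + w = (-22942 + 1579) + 8607 = -21363 + 8607 = -12756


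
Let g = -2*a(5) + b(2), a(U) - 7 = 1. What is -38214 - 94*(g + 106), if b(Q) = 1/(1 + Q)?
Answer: -140116/3 ≈ -46705.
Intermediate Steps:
a(U) = 8 (a(U) = 7 + 1 = 8)
g = -47/3 (g = -2*8 + 1/(1 + 2) = -16 + 1/3 = -16 + ⅓ = -47/3 ≈ -15.667)
-38214 - 94*(g + 106) = -38214 - 94*(-47/3 + 106) = -38214 - 94*271/3 = -38214 - 1*25474/3 = -38214 - 25474/3 = -140116/3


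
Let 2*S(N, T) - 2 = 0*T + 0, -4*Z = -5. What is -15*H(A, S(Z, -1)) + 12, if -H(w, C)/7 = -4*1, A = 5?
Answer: -408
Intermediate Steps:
Z = 5/4 (Z = -¼*(-5) = 5/4 ≈ 1.2500)
S(N, T) = 1 (S(N, T) = 1 + (0*T + 0)/2 = 1 + (0 + 0)/2 = 1 + (½)*0 = 1 + 0 = 1)
H(w, C) = 28 (H(w, C) = -(-28) = -7*(-4) = 28)
-15*H(A, S(Z, -1)) + 12 = -15*28 + 12 = -420 + 12 = -408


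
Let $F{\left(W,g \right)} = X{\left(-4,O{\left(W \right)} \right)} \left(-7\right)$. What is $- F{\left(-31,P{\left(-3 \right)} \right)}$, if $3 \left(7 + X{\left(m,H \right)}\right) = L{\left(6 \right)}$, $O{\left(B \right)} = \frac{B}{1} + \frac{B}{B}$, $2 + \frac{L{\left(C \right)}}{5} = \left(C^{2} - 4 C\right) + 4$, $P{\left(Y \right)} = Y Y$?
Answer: $\frac{343}{3} \approx 114.33$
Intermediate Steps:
$P{\left(Y \right)} = Y^{2}$
$L{\left(C \right)} = 10 - 20 C + 5 C^{2}$ ($L{\left(C \right)} = -10 + 5 \left(\left(C^{2} - 4 C\right) + 4\right) = -10 + 5 \left(4 + C^{2} - 4 C\right) = -10 + \left(20 - 20 C + 5 C^{2}\right) = 10 - 20 C + 5 C^{2}$)
$O{\left(B \right)} = 1 + B$ ($O{\left(B \right)} = B 1 + 1 = B + 1 = 1 + B$)
$X{\left(m,H \right)} = \frac{49}{3}$ ($X{\left(m,H \right)} = -7 + \frac{10 - 120 + 5 \cdot 6^{2}}{3} = -7 + \frac{10 - 120 + 5 \cdot 36}{3} = -7 + \frac{10 - 120 + 180}{3} = -7 + \frac{1}{3} \cdot 70 = -7 + \frac{70}{3} = \frac{49}{3}$)
$F{\left(W,g \right)} = - \frac{343}{3}$ ($F{\left(W,g \right)} = \frac{49}{3} \left(-7\right) = - \frac{343}{3}$)
$- F{\left(-31,P{\left(-3 \right)} \right)} = \left(-1\right) \left(- \frac{343}{3}\right) = \frac{343}{3}$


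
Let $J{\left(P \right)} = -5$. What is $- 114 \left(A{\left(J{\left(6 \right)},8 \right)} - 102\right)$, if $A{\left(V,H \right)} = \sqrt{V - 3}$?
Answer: $11628 - 228 i \sqrt{2} \approx 11628.0 - 322.44 i$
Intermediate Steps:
$A{\left(V,H \right)} = \sqrt{-3 + V}$
$- 114 \left(A{\left(J{\left(6 \right)},8 \right)} - 102\right) = - 114 \left(\sqrt{-3 - 5} - 102\right) = - 114 \left(\sqrt{-8} - 102\right) = - 114 \left(2 i \sqrt{2} - 102\right) = - 114 \left(-102 + 2 i \sqrt{2}\right) = 11628 - 228 i \sqrt{2}$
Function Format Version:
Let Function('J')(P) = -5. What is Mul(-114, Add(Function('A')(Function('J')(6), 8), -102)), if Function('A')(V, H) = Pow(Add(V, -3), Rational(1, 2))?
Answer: Add(11628, Mul(-228, I, Pow(2, Rational(1, 2)))) ≈ Add(11628., Mul(-322.44, I))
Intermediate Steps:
Function('A')(V, H) = Pow(Add(-3, V), Rational(1, 2))
Mul(-114, Add(Function('A')(Function('J')(6), 8), -102)) = Mul(-114, Add(Pow(Add(-3, -5), Rational(1, 2)), -102)) = Mul(-114, Add(Pow(-8, Rational(1, 2)), -102)) = Mul(-114, Add(Mul(2, I, Pow(2, Rational(1, 2))), -102)) = Mul(-114, Add(-102, Mul(2, I, Pow(2, Rational(1, 2))))) = Add(11628, Mul(-228, I, Pow(2, Rational(1, 2))))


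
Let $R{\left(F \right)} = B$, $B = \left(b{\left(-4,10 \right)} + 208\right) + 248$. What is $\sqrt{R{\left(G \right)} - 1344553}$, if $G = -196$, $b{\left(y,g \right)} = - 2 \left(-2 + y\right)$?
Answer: $i \sqrt{1344085} \approx 1159.3 i$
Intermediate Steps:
$b{\left(y,g \right)} = 4 - 2 y$
$B = 468$ ($B = \left(\left(4 - -8\right) + 208\right) + 248 = \left(\left(4 + 8\right) + 208\right) + 248 = \left(12 + 208\right) + 248 = 220 + 248 = 468$)
$R{\left(F \right)} = 468$
$\sqrt{R{\left(G \right)} - 1344553} = \sqrt{468 - 1344553} = \sqrt{-1344085} = i \sqrt{1344085}$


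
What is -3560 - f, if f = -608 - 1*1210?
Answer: -1742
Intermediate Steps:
f = -1818 (f = -608 - 1210 = -1818)
-3560 - f = -3560 - 1*(-1818) = -3560 + 1818 = -1742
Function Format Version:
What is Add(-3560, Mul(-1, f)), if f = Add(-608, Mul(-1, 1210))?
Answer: -1742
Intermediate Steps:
f = -1818 (f = Add(-608, -1210) = -1818)
Add(-3560, Mul(-1, f)) = Add(-3560, Mul(-1, -1818)) = Add(-3560, 1818) = -1742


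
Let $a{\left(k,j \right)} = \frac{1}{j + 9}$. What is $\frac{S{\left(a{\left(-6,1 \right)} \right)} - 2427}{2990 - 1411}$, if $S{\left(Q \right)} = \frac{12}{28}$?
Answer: $- \frac{16986}{11053} \approx -1.5368$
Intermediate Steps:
$a{\left(k,j \right)} = \frac{1}{9 + j}$
$S{\left(Q \right)} = \frac{3}{7}$ ($S{\left(Q \right)} = 12 \cdot \frac{1}{28} = \frac{3}{7}$)
$\frac{S{\left(a{\left(-6,1 \right)} \right)} - 2427}{2990 - 1411} = \frac{\frac{3}{7} - 2427}{2990 - 1411} = - \frac{16986}{7 \cdot 1579} = \left(- \frac{16986}{7}\right) \frac{1}{1579} = - \frac{16986}{11053}$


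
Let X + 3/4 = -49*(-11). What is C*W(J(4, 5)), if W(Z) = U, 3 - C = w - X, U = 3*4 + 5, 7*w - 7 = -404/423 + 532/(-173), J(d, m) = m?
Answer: 18838693565/2049012 ≈ 9194.0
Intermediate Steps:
X = 2153/4 (X = -¾ - 49*(-11) = -¾ + 539 = 2153/4 ≈ 538.25)
w = 217325/512253 (w = 1 + (-404/423 + 532/(-173))/7 = 1 + (-404*1/423 + 532*(-1/173))/7 = 1 + (-404/423 - 532/173)/7 = 1 + (⅐)*(-294928/73179) = 1 - 294928/512253 = 217325/512253 ≈ 0.42425)
U = 17 (U = 12 + 5 = 17)
C = 1108158445/2049012 (C = 3 - (217325/512253 - 1*2153/4) = 3 - (217325/512253 - 2153/4) = 3 - 1*(-1102011409/2049012) = 3 + 1102011409/2049012 = 1108158445/2049012 ≈ 540.83)
W(Z) = 17
C*W(J(4, 5)) = (1108158445/2049012)*17 = 18838693565/2049012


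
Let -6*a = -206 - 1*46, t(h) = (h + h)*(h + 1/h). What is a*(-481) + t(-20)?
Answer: -19400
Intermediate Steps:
t(h) = 2*h*(h + 1/h) (t(h) = (2*h)*(h + 1/h) = 2*h*(h + 1/h))
a = 42 (a = -(-206 - 1*46)/6 = -(-206 - 46)/6 = -⅙*(-252) = 42)
a*(-481) + t(-20) = 42*(-481) + (2 + 2*(-20)²) = -20202 + (2 + 2*400) = -20202 + (2 + 800) = -20202 + 802 = -19400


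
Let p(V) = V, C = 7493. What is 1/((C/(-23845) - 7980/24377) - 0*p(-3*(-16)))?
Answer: -30593135/19628419 ≈ -1.5586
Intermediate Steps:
1/((C/(-23845) - 7980/24377) - 0*p(-3*(-16))) = 1/((7493/(-23845) - 7980/24377) - 0*(-3*(-16))) = 1/((7493*(-1/23845) - 7980*1/24377) - 0*48) = 1/((-7493/23845 - 420/1283) - 1*0) = 1/(-19628419/30593135 + 0) = 1/(-19628419/30593135) = -30593135/19628419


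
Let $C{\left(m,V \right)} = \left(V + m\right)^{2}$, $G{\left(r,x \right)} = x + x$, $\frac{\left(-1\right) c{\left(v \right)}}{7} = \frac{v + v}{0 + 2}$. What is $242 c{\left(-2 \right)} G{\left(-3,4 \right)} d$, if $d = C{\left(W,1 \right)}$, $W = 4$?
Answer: $677600$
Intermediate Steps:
$c{\left(v \right)} = - 7 v$ ($c{\left(v \right)} = - 7 \frac{v + v}{0 + 2} = - 7 \frac{2 v}{2} = - 7 \cdot 2 v \frac{1}{2} = - 7 v$)
$G{\left(r,x \right)} = 2 x$
$d = 25$ ($d = \left(1 + 4\right)^{2} = 5^{2} = 25$)
$242 c{\left(-2 \right)} G{\left(-3,4 \right)} d = 242 \left(-7\right) \left(-2\right) 2 \cdot 4 \cdot 25 = 242 \cdot 14 \cdot 8 \cdot 25 = 242 \cdot 112 \cdot 25 = 242 \cdot 2800 = 677600$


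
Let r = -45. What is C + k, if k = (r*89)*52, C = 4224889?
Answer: 4016629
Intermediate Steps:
k = -208260 (k = -45*89*52 = -4005*52 = -208260)
C + k = 4224889 - 208260 = 4016629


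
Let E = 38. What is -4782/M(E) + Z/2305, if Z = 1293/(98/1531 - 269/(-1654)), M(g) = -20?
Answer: 127832895849/529164382 ≈ 241.57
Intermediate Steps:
Z = 3274230282/573931 (Z = 1293/(98*(1/1531) - 269*(-1/1654)) = 1293/(98/1531 + 269/1654) = 1293/(573931/2532274) = 1293*(2532274/573931) = 3274230282/573931 ≈ 5704.9)
-4782/M(E) + Z/2305 = -4782/(-20) + (3274230282/573931)/2305 = -4782*(-1/20) + (3274230282/573931)*(1/2305) = 2391/10 + 3274230282/1322910955 = 127832895849/529164382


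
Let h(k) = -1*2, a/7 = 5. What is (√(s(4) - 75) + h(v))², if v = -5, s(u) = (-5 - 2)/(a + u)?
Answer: 4*(39 - I*√28587)²/1521 ≈ -71.179 - 34.682*I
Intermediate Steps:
a = 35 (a = 7*5 = 35)
s(u) = -7/(35 + u) (s(u) = (-5 - 2)/(35 + u) = -7/(35 + u))
h(k) = -2
(√(s(4) - 75) + h(v))² = (√(-7/(35 + 4) - 75) - 2)² = (√(-7/39 - 75) - 2)² = (√(-2932/39) - 2)² = (2*I*√28587/39 - 2)² = (-2 + 2*I*√28587/39)²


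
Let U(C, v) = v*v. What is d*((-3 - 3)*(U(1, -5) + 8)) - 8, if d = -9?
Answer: 1774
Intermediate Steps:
U(C, v) = v²
d*((-3 - 3)*(U(1, -5) + 8)) - 8 = -9*(-3 - 3)*((-5)² + 8) - 8 = -(-54)*(25 + 8) - 8 = -(-54)*33 - 8 = -9*(-198) - 8 = 1782 - 8 = 1774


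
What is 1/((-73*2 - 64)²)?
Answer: 1/44100 ≈ 2.2676e-5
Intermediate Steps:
1/((-73*2 - 64)²) = 1/((-146 - 64)²) = 1/((-210)²) = 1/44100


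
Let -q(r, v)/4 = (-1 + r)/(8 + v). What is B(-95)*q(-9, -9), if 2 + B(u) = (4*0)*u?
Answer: 80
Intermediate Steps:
q(r, v) = -4*(-1 + r)/(8 + v)
B(u) = -2 (B(u) = -2 + (4*0)*u = -2 + 0*u = -2 + 0 = -2)
B(-95)*q(-9, -9) = -8*(1 - 1*(-9))/(8 - 9) = -8*(1 + 9)/(-1) = -8*(-1)*10 = -2*(-40) = 80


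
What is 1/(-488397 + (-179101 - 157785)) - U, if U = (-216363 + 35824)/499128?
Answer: 148995268409/411921853224 ≈ 0.36171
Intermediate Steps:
U = -180539/499128 (U = -180539*1/499128 = -180539/499128 ≈ -0.36171)
1/(-488397 + (-179101 - 157785)) - U = 1/(-488397 + (-179101 - 157785)) - 1*(-180539/499128) = 1/(-488397 - 336886) + 180539/499128 = 1/(-825283) + 180539/499128 = -1/825283 + 180539/499128 = 148995268409/411921853224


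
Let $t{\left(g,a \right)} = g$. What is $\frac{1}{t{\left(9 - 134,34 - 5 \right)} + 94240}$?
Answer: $\frac{1}{94115} \approx 1.0625 \cdot 10^{-5}$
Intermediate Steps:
$\frac{1}{t{\left(9 - 134,34 - 5 \right)} + 94240} = \frac{1}{\left(9 - 134\right) + 94240} = \frac{1}{-125 + 94240} = \frac{1}{94115}$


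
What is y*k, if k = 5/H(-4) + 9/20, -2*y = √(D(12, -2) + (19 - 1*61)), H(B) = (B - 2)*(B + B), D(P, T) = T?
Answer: -133*I*√11/240 ≈ -1.838*I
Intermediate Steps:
H(B) = 2*B*(-2 + B) (H(B) = (-2 + B)*(2*B) = 2*B*(-2 + B))
y = -I*√11 (y = -√(-2 + (19 - 1*61))/2 = -√(-2 + (19 - 61))/2 = -√(-2 - 42)/2 = -I*√11 ≈ -3.3166*I)
k = 133/240 (k = 5/((2*(-4)*(-2 - 4))) + 9/20 = 5/((2*(-4)*(-6))) + 9*(1/20) = 5/48 + 9/20 = 133/240 ≈ 0.55417)
y*k = -I*√11*(133/240) = -133*I*√11/240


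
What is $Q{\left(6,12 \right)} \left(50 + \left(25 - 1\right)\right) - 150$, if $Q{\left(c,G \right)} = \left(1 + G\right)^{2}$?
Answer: $12356$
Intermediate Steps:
$Q{\left(6,12 \right)} \left(50 + \left(25 - 1\right)\right) - 150 = \left(1 + 12\right)^{2} \left(50 + \left(25 - 1\right)\right) - 150 = 13^{2} \left(50 + 24\right) - 150 = 169 \cdot 74 - 150 = 12506 - 150 = 12356$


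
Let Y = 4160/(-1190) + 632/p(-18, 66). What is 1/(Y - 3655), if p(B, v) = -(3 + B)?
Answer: -1785/6455207 ≈ -0.00027652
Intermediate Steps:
p(B, v) = -3 - B
Y = 68968/1785 (Y = 4160/(-1190) + 632/(-3 - 1*(-18)) = 4160*(-1/1190) + 632/(-3 + 18) = -416/119 + 632/15 = 68968/1785 ≈ 38.638)
1/(Y - 3655) = 1/(68968/1785 - 3655) = 1/(-6455207/1785) = -1785/6455207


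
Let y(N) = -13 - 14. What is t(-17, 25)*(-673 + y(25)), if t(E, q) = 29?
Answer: -20300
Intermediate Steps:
y(N) = -27
t(-17, 25)*(-673 + y(25)) = 29*(-673 - 27) = 29*(-700) = -20300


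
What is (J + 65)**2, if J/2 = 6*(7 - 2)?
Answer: 15625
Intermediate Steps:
J = 60 (J = 2*(6*(7 - 2)) = 2*(6*5) = 2*30 = 60)
(J + 65)**2 = (60 + 65)**2 = 125**2 = 15625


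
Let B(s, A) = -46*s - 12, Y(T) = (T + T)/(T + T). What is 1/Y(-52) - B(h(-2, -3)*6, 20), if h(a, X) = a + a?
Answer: -1091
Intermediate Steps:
h(a, X) = 2*a
Y(T) = 1 (Y(T) = (2*T)/((2*T)) = (2*T)*(1/(2*T)) = 1)
B(s, A) = -12 - 46*s
1/Y(-52) - B(h(-2, -3)*6, 20) = 1/1 - (-12 - 46*2*(-2)*6) = 1 - (-12 - (-184)*6) = 1 - (-12 - 46*(-24)) = 1 - (-12 + 1104) = 1 - 1*1092 = 1 - 1092 = -1091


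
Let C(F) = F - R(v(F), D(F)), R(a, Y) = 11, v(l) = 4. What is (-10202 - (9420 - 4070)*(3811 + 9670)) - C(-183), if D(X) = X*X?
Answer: -72133358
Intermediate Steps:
D(X) = X²
C(F) = -11 + F (C(F) = F - 1*11 = F - 11 = -11 + F)
(-10202 - (9420 - 4070)*(3811 + 9670)) - C(-183) = (-10202 - (9420 - 4070)*(3811 + 9670)) - (-11 - 183) = (-10202 - 5350*13481) - 1*(-194) = (-10202 - 1*72123350) + 194 = (-10202 - 72123350) + 194 = -72133552 + 194 = -72133358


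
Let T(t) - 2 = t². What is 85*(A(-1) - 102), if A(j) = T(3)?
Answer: -7735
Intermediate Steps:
T(t) = 2 + t²
A(j) = 11 (A(j) = 2 + 3² = 2 + 9 = 11)
85*(A(-1) - 102) = 85*(11 - 102) = 85*(-91) = -7735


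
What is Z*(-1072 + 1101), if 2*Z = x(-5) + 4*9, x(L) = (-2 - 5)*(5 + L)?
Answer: 522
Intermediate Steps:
x(L) = -35 - 7*L (x(L) = -7*(5 + L) = -35 - 7*L)
Z = 18 (Z = ((-35 - 7*(-5)) + 4*9)/2 = ((-35 + 35) + 36)/2 = (0 + 36)/2 = (½)*36 = 18)
Z*(-1072 + 1101) = 18*(-1072 + 1101) = 18*29 = 522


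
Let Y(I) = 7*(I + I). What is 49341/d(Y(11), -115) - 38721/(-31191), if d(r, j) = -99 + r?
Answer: 513708262/571835 ≈ 898.35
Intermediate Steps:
Y(I) = 14*I (Y(I) = 7*(2*I) = 14*I)
49341/d(Y(11), -115) - 38721/(-31191) = 49341/(-99 + 14*11) - 38721/(-31191) = 49341/(-99 + 154) - 38721*(-1/31191) = 49341/55 + 12907/10397 = 513708262/571835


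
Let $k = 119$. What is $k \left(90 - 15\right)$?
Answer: $8925$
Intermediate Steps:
$k \left(90 - 15\right) = 119 \left(90 - 15\right) = 119 \cdot 75 = 8925$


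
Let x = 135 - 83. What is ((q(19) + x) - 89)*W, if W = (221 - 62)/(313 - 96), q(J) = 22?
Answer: -2385/217 ≈ -10.991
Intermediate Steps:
x = 52
W = 159/217 ≈ 0.73272
((q(19) + x) - 89)*W = ((22 + 52) - 89)*(159/217) = (74 - 89)*(159/217) = -15*159/217 = -2385/217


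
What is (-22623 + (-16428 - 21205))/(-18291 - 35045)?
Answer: 7532/6667 ≈ 1.1297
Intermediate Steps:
(-22623 + (-16428 - 21205))/(-18291 - 35045) = (-22623 - 37633)/(-53336) = -60256*(-1/53336) = 7532/6667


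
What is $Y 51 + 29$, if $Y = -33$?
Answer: $-1654$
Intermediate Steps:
$Y 51 + 29 = \left(-33\right) 51 + 29 = -1683 + 29 = -1654$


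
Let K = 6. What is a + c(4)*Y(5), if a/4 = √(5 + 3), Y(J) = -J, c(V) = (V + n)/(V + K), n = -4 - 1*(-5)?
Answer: -5/2 + 8*√2 ≈ 8.8137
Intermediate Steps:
n = 1 (n = -4 + 5 = 1)
c(V) = (1 + V)/(6 + V) (c(V) = (V + 1)/(V + 6) = (1 + V)/(6 + V))
a = 8*√2 (a = 4*√(5 + 3) = 4*√8 = 4*(2*√2) = 8*√2 ≈ 11.314)
a + c(4)*Y(5) = 8*√2 + ((1 + 4)/(6 + 4))*(-1*5) = 8*√2 + (5/10)*(-5) = 8*√2 + ((⅒)*5)*(-5) = 8*√2 + (½)*(-5) = 8*√2 - 5/2 = -5/2 + 8*√2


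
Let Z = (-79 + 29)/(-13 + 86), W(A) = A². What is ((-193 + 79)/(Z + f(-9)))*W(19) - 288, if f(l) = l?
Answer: 2800626/707 ≈ 3961.3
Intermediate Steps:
Z = -50/73 ≈ -0.68493
((-193 + 79)/(Z + f(-9)))*W(19) - 288 = ((-193 + 79)/(-50/73 - 9))*19² - 288 = -114/(-707/73)*361 - 288 = -114*(-73/707)*361 - 288 = (8322/707)*361 - 288 = 3004242/707 - 288 = 2800626/707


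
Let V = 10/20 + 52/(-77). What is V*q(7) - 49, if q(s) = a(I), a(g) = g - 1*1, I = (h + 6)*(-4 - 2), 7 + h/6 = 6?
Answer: -7519/154 ≈ -48.825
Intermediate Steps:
h = -6 (h = -42 + 6*6 = -42 + 36 = -6)
I = 0 (I = (-6 + 6)*(-4 - 2) = 0*(-6) = 0)
a(g) = -1 + g (a(g) = g - 1 = -1 + g)
q(s) = -1 (q(s) = -1 + 0 = -1)
V = -27/154 (V = 10*(1/20) + 52*(-1/77) = 1/2 - 52/77 = -27/154 ≈ -0.17532)
V*q(7) - 49 = -27/154*(-1) - 49 = 27/154 - 49 = -7519/154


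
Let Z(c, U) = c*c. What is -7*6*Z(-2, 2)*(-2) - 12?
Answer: 324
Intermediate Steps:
Z(c, U) = c²
-7*6*Z(-2, 2)*(-2) - 12 = -7*6*(-2)²*(-2) - 12 = -7*6*4*(-2) - 12 = -168*(-2) - 12 = -7*(-48) - 12 = 336 - 12 = 324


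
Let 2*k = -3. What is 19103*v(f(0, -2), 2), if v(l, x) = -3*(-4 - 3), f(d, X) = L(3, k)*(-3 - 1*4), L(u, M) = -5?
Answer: 401163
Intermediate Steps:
k = -3/2 (k = (1/2)*(-3) = -3/2 ≈ -1.5000)
f(d, X) = 35 (f(d, X) = -5*(-3 - 1*4) = -5*(-3 - 4) = -5*(-7) = 35)
v(l, x) = 21 (v(l, x) = -3*(-7) = 21)
19103*v(f(0, -2), 2) = 19103*21 = 401163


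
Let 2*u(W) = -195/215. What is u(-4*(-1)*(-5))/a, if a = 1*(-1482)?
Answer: 1/3268 ≈ 0.00030600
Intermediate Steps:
u(W) = -39/86 (u(W) = (-195/215)/2 = (-195*1/215)/2 = (½)*(-39/43) = -39/86)
a = -1482
u(-4*(-1)*(-5))/a = -39/86/(-1482) = -39/86*(-1/1482) = 1/3268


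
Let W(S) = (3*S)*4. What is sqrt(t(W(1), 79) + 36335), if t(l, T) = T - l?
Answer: sqrt(36402) ≈ 190.79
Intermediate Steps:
W(S) = 12*S
sqrt(t(W(1), 79) + 36335) = sqrt((79 - 12) + 36335) = sqrt(67 + 36335) = sqrt(36402)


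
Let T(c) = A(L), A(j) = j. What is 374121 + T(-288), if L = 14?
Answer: 374135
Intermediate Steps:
T(c) = 14
374121 + T(-288) = 374121 + 14 = 374135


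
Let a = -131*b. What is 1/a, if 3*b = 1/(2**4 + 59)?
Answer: -225/131 ≈ -1.7176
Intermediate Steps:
b = 1/225 (b = 1/(3*(2**4 + 59)) = 1/(3*(16 + 59)) = (1/3)/75 = (1/3)*(1/75) = 1/225 ≈ 0.0044444)
a = -131/225 (a = -131*1/225 = -131/225 ≈ -0.58222)
1/a = 1/(-131/225) = -225/131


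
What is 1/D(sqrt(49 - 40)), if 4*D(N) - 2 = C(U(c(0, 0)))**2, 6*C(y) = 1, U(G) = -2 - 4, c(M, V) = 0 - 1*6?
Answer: 144/73 ≈ 1.9726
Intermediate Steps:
c(M, V) = -6 (c(M, V) = 0 - 6 = -6)
U(G) = -6
C(y) = 1/6 (C(y) = (1/6)*1 = 1/6)
D(N) = 73/144 (D(N) = 1/2 + (1/6)**2/4 = 1/2 + (1/4)*(1/36) = 1/2 + 1/144 = 73/144)
1/D(sqrt(49 - 40)) = 1/(73/144) = 144/73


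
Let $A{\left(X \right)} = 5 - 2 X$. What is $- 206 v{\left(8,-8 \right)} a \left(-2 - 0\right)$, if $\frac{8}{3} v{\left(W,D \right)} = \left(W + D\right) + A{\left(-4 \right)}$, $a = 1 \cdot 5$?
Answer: $\frac{20085}{2} \approx 10043.0$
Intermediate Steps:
$a = 5$
$v{\left(W,D \right)} = \frac{39}{8} + \frac{3 D}{8} + \frac{3 W}{8}$ ($v{\left(W,D \right)} = \frac{3 \left(\left(W + D\right) + \left(5 - -8\right)\right)}{8} = \frac{3 \left(\left(D + W\right) + \left(5 + 8\right)\right)}{8} = \frac{3 \left(\left(D + W\right) + 13\right)}{8} = \frac{3 \left(13 + D + W\right)}{8} = \frac{39}{8} + \frac{3 D}{8} + \frac{3 W}{8}$)
$- 206 v{\left(8,-8 \right)} a \left(-2 - 0\right) = - 206 \left(\frac{39}{8} + \frac{3}{8} \left(-8\right) + \frac{3}{8} \cdot 8\right) 5 \left(-2 - 0\right) = - 206 \left(\frac{39}{8} - 3 + 3\right) 5 \left(-2 + 0\right) = \left(-206\right) \frac{39}{8} \cdot 5 \left(-2\right) = \left(- \frac{4017}{4}\right) \left(-10\right) = \frac{20085}{2}$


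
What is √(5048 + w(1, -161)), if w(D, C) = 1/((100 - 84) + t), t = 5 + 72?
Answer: √43660245/93 ≈ 71.049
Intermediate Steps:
t = 77
w(D, C) = 1/93 (w(D, C) = 1/((100 - 84) + 77) = 1/(16 + 77) = 1/93)
√(5048 + w(1, -161)) = √(5048 + 1/93) = √(469465/93) = √43660245/93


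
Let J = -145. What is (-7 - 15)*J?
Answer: 3190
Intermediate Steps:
(-7 - 15)*J = (-7 - 15)*(-145) = -22*(-145) = 3190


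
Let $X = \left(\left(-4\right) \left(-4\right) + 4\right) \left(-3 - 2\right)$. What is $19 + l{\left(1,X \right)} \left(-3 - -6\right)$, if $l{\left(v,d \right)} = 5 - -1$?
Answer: $37$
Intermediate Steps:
$X = -100$ ($X = \left(16 + 4\right) \left(-5\right) = 20 \left(-5\right) = -100$)
$l{\left(v,d \right)} = 6$ ($l{\left(v,d \right)} = 5 + 1 = 6$)
$19 + l{\left(1,X \right)} \left(-3 - -6\right) = 19 + 6 \left(-3 - -6\right) = 19 + 6 \left(-3 + 6\right) = 19 + 6 \cdot 3 = 19 + 18 = 37$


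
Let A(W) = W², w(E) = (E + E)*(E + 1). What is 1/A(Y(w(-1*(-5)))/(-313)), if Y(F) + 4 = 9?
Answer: 97969/25 ≈ 3918.8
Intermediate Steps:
w(E) = 2*E*(1 + E) (w(E) = (2*E)*(1 + E) = 2*E*(1 + E))
Y(F) = 5 (Y(F) = -4 + 9 = 5)
1/A(Y(w(-1*(-5)))/(-313)) = 1/((5/(-313))²) = 1/((5*(-1/313))²) = 1/((-5/313)²) = 1/(25/97969) = 97969/25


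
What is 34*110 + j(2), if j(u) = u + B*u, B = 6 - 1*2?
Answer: 3750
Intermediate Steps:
B = 4 (B = 6 - 2 = 4)
j(u) = 5*u (j(u) = u + 4*u = 5*u)
34*110 + j(2) = 34*110 + 5*2 = 3740 + 10 = 3750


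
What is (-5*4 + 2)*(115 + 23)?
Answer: -2484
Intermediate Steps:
(-5*4 + 2)*(115 + 23) = (-20 + 2)*138 = -18*138 = -2484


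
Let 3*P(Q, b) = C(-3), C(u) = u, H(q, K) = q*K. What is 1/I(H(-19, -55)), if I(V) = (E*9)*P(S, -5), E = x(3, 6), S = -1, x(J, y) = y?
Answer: -1/54 ≈ -0.018519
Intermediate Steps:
H(q, K) = K*q
P(Q, b) = -1 (P(Q, b) = (1/3)*(-3) = -1)
E = 6
I(V) = -54 (I(V) = (6*9)*(-1) = 54*(-1) = -54)
1/I(H(-19, -55)) = 1/(-54) = -1/54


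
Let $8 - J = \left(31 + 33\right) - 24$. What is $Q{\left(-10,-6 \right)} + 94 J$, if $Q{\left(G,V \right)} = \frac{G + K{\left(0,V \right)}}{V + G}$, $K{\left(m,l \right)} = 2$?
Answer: $- \frac{6015}{2} \approx -3007.5$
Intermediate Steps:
$Q{\left(G,V \right)} = \frac{2 + G}{G + V}$ ($Q{\left(G,V \right)} = \frac{G + 2}{V + G} = \frac{2 + G}{G + V}$)
$J = -32$ ($J = 8 - \left(\left(31 + 33\right) - 24\right) = 8 - \left(64 - 24\right) = 8 - 40 = -32$)
$Q{\left(-10,-6 \right)} + 94 J = \frac{2 - 10}{-10 - 6} + 94 \left(-32\right) = \frac{1}{-16} \left(-8\right) - 3008 = \left(- \frac{1}{16}\right) \left(-8\right) - 3008 = \frac{1}{2} - 3008 = - \frac{6015}{2}$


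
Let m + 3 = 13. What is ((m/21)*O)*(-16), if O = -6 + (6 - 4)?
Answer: 640/21 ≈ 30.476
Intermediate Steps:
m = 10 (m = -3 + 13 = 10)
O = -4 (O = -6 + 2 = -4)
((m/21)*O)*(-16) = ((10/21)*(-4))*(-16) = -40/21*(-16) = 640/21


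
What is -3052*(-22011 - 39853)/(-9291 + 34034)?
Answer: 1732192/227 ≈ 7630.8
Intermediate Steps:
-3052*(-22011 - 39853)/(-9291 + 34034) = -3052/(24743/(-61864)) = -3052/(24743*(-1/61864)) = -3052/(-24743/61864) = -3052*(-61864/24743) = 1732192/227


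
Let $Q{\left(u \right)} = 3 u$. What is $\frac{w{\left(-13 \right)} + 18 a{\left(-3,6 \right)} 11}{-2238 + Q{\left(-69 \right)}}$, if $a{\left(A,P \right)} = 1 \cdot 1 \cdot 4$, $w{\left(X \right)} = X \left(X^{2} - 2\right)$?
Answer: $\frac{1379}{2445} \approx 0.56401$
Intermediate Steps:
$w{\left(X \right)} = X \left(-2 + X^{2}\right)$
$a{\left(A,P \right)} = 4$ ($a{\left(A,P \right)} = 1 \cdot 4 = 4$)
$\frac{w{\left(-13 \right)} + 18 a{\left(-3,6 \right)} 11}{-2238 + Q{\left(-69 \right)}} = \frac{- 13 \left(-2 + \left(-13\right)^{2}\right) + 18 \cdot 4 \cdot 11}{-2238 + 3 \left(-69\right)} = \frac{- 13 \left(-2 + 169\right) + 72 \cdot 11}{-2238 - 207} = \frac{\left(-13\right) 167 + 792}{-2445} = \left(-2171 + 792\right) \left(- \frac{1}{2445}\right) = \left(-1379\right) \left(- \frac{1}{2445}\right) = \frac{1379}{2445}$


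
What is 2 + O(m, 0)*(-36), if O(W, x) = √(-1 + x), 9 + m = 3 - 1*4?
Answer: 2 - 36*I ≈ 2.0 - 36.0*I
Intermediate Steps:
m = -10 (m = -9 + (3 - 1*4) = -9 + (3 - 4) = -9 - 1 = -10)
2 + O(m, 0)*(-36) = 2 + √(-1 + 0)*(-36) = 2 + √(-1)*(-36) = 2 + I*(-36) = 2 - 36*I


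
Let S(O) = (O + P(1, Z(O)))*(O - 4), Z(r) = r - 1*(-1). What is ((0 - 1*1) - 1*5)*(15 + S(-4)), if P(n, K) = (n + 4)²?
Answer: 918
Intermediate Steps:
Z(r) = 1 + r (Z(r) = r + 1 = 1 + r)
P(n, K) = (4 + n)²
S(O) = (-4 + O)*(25 + O) (S(O) = (O + (4 + 1)²)*(O - 4) = (O + 5²)*(-4 + O) = (O + 25)*(-4 + O) = (25 + O)*(-4 + O) = (-4 + O)*(25 + O))
((0 - 1*1) - 1*5)*(15 + S(-4)) = ((0 - 1*1) - 1*5)*(15 + (-100 + (-4)² + 21*(-4))) = ((0 - 1) - 5)*(15 + (-100 + 16 - 84)) = (-1 - 5)*(15 - 168) = -6*(-153) = 918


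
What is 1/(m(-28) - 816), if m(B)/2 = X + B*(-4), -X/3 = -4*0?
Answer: -1/592 ≈ -0.0016892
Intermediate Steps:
X = 0 (X = -(-12)*0 = -3*0 = 0)
m(B) = -8*B (m(B) = 2*(0 + B*(-4)) = 2*(0 - 4*B) = 2*(-4*B) = -8*B)
1/(m(-28) - 816) = 1/(-8*(-28) - 816) = 1/(224 - 816) = 1/(-592) = -1/592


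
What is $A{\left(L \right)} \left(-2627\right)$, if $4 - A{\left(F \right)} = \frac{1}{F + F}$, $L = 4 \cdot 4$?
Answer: $- \frac{333629}{32} \approx -10426.0$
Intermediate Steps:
$L = 16$
$A{\left(F \right)} = 4 - \frac{1}{2 F}$ ($A{\left(F \right)} = 4 - \frac{1}{F + F} = 4 - \frac{1}{2 F}$)
$A{\left(L \right)} \left(-2627\right) = \left(4 - \frac{1}{2 \cdot 16}\right) \left(-2627\right) = \left(4 - \frac{1}{32}\right) \left(-2627\right) = \frac{127}{32} \left(-2627\right) = - \frac{333629}{32}$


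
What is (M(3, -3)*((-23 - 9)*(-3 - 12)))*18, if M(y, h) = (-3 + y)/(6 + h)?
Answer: 0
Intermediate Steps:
M(y, h) = (-3 + y)/(6 + h)
(M(3, -3)*((-23 - 9)*(-3 - 12)))*18 = (((-3 + 3)/(6 - 3))*((-23 - 9)*(-3 - 12)))*18 = ((0/3)*(-32*(-15)))*18 = (((⅓)*0)*480)*18 = (0*480)*18 = 0*18 = 0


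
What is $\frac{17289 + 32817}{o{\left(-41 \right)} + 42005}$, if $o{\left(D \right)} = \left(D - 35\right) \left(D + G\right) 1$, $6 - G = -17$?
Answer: $\frac{50106}{43373} \approx 1.1552$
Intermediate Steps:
$G = 23$ ($G = 6 - -17 = 6 + 17 = 23$)
$o{\left(D \right)} = \left(-35 + D\right) \left(23 + D\right)$ ($o{\left(D \right)} = \left(D - 35\right) \left(D + 23\right) 1 = \left(-35 + D\right) \left(23 + D\right) 1 = \left(-35 + D\right) \left(23 + D\right)$)
$\frac{17289 + 32817}{o{\left(-41 \right)} + 42005} = \frac{17289 + 32817}{\left(-805 + \left(-41\right)^{2} - -492\right) + 42005} = \frac{50106}{\left(-805 + 1681 + 492\right) + 42005} = \frac{50106}{1368 + 42005} = \frac{50106}{43373}$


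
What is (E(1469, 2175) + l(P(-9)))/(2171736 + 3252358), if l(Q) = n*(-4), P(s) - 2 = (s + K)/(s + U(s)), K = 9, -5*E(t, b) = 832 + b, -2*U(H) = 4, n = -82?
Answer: -1367/27120470 ≈ -5.0405e-5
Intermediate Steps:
U(H) = -2 (U(H) = -½*4 = -2)
E(t, b) = -832/5 - b/5 (E(t, b) = -(832 + b)/5 = -832/5 - b/5)
P(s) = 2 + (9 + s)/(-2 + s) (P(s) = 2 + (s + 9)/(s - 2) = 2 + (9 + s)/(-2 + s))
l(Q) = 328 (l(Q) = -82*(-4) = 328)
(E(1469, 2175) + l(P(-9)))/(2171736 + 3252358) = ((-832/5 - ⅕*2175) + 328)/(2171736 + 3252358) = ((-832/5 - 435) + 328)/5424094 = (-3007/5 + 328)*(1/5424094) = -1367/5*1/5424094 = -1367/27120470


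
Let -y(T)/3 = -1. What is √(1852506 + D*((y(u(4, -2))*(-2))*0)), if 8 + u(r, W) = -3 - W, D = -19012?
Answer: 3*√205834 ≈ 1361.1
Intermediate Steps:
u(r, W) = -11 - W (u(r, W) = -8 + (-3 - W) = -11 - W)
y(T) = 3 (y(T) = -3*(-1) = 3)
√(1852506 + D*((y(u(4, -2))*(-2))*0)) = √(1852506 - 19012*3*(-2)*0) = √(1852506 - (-114072)*0) = √(1852506 - 19012*0) = √(1852506 + 0) = √1852506 = 3*√205834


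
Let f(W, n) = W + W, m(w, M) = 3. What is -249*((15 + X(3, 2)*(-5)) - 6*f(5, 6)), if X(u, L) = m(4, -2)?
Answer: 14940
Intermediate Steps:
f(W, n) = 2*W
X(u, L) = 3
-249*((15 + X(3, 2)*(-5)) - 6*f(5, 6)) = -249*((15 + 3*(-5)) - 12*5) = -249*((15 - 15) - 6*10) = -249*(0 - 60) = -249*(-60) = 14940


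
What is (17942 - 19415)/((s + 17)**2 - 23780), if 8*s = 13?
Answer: 94272/1499719 ≈ 0.062860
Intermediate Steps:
s = 13/8 (s = (1/8)*13 = 13/8 ≈ 1.6250)
(17942 - 19415)/((s + 17)**2 - 23780) = (17942 - 19415)/((13/8 + 17)**2 - 23780) = -1473/((149/8)**2 - 23780) = -1473/(22201/64 - 23780) = -1473/(-1499719/64) = -1473*(-64/1499719) = 94272/1499719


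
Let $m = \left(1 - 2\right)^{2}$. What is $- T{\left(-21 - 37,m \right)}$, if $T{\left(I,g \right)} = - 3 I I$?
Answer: $10092$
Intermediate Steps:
$m = 1$ ($m = \left(-1\right)^{2} = 1$)
$T{\left(I,g \right)} = - 3 I^{2}$
$- T{\left(-21 - 37,m \right)} = - \left(-3\right) \left(-21 - 37\right)^{2} = - \left(-3\right) \left(-58\right)^{2} = - \left(-3\right) 3364 = \left(-1\right) \left(-10092\right) = 10092$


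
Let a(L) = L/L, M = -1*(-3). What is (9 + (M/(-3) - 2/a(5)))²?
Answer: 36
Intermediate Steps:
M = 3
a(L) = 1
(9 + (M/(-3) - 2/a(5)))² = (9 + (3/(-3) - 2/1))² = (9 + (3*(-⅓) - 2*1))² = (9 + (-1 - 2))² = (9 - 3)² = 6² = 36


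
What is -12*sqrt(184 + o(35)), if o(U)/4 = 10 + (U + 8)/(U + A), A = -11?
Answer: -2*sqrt(8322) ≈ -182.45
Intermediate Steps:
o(U) = 40 + 4*(8 + U)/(-11 + U) (o(U) = 4*(10 + (U + 8)/(U - 11)) = 4*(10 + (8 + U)/(-11 + U)) = 40 + 4*(8 + U)/(-11 + U))
-12*sqrt(184 + o(35)) = -12*sqrt(184 + 4*(-102 + 11*35)/(-11 + 35)) = -12*sqrt(184 + 4*(-102 + 385)/24) = -12*sqrt(184 + 4*(1/24)*283) = -12*sqrt(184 + 283/6) = -2*sqrt(8322)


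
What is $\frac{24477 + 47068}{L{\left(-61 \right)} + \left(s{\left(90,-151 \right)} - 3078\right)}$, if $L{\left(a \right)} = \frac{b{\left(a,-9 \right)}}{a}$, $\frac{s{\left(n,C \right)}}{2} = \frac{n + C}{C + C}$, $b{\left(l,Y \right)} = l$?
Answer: $- \frac{10803295}{464566} \approx -23.255$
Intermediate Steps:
$s{\left(n,C \right)} = \frac{C + n}{C}$ ($s{\left(n,C \right)} = 2 \frac{n + C}{C + C} = 2 \frac{C + n}{2 C} = \frac{C + n}{C}$)
$L{\left(a \right)} = 1$ ($L{\left(a \right)} = \frac{a}{a} = 1$)
$\frac{24477 + 47068}{L{\left(-61 \right)} + \left(s{\left(90,-151 \right)} - 3078\right)} = \frac{24477 + 47068}{1 - \left(3078 - \frac{-151 + 90}{-151}\right)} = \frac{71545}{1 - \frac{464717}{151}} = \frac{71545}{- \frac{464566}{151}} = 71545 \left(- \frac{151}{464566}\right) = - \frac{10803295}{464566}$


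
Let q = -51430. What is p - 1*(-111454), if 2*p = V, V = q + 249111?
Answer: 420589/2 ≈ 2.1029e+5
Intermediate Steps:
V = 197681 (V = -51430 + 249111 = 197681)
p = 197681/2 (p = (1/2)*197681 = 197681/2 ≈ 98841.)
p - 1*(-111454) = 197681/2 - 1*(-111454) = 197681/2 + 111454 = 420589/2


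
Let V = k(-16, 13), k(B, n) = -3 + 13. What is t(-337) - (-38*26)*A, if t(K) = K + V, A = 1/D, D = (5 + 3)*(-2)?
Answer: -1555/4 ≈ -388.75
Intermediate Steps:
k(B, n) = 10
D = -16 (D = 8*(-2) = -16)
V = 10
A = -1/16 (A = 1/(-16) = -1/16 ≈ -0.062500)
t(K) = 10 + K (t(K) = K + 10 = 10 + K)
t(-337) - (-38*26)*A = (10 - 337) - (-38*26)*(-1)/16 = -327 - (-988)*(-1)/16 = -327 - 1*247/4 = -327 - 247/4 = -1555/4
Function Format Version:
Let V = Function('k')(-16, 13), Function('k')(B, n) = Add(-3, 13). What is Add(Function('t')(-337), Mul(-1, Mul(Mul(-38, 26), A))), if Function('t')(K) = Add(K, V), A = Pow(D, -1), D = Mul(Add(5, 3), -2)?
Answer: Rational(-1555, 4) ≈ -388.75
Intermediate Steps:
Function('k')(B, n) = 10
D = -16 (D = Mul(8, -2) = -16)
V = 10
A = Rational(-1, 16) (A = Pow(-16, -1) = Rational(-1, 16) ≈ -0.062500)
Function('t')(K) = Add(10, K) (Function('t')(K) = Add(K, 10) = Add(10, K))
Add(Function('t')(-337), Mul(-1, Mul(Mul(-38, 26), A))) = Add(Add(10, -337), Mul(-1, Mul(Mul(-38, 26), Rational(-1, 16)))) = Add(-327, Mul(-1, Mul(-988, Rational(-1, 16)))) = Add(-327, Mul(-1, Rational(247, 4))) = Add(-327, Rational(-247, 4)) = Rational(-1555, 4)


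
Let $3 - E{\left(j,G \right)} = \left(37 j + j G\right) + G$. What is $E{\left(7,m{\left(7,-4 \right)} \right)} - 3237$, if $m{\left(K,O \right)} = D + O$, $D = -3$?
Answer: $-3437$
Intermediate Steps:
$m{\left(K,O \right)} = -3 + O$
$E{\left(j,G \right)} = 3 - G - 37 j - G j$ ($E{\left(j,G \right)} = 3 - \left(\left(37 j + j G\right) + G\right) = 3 - \left(\left(37 j + G j\right) + G\right) = 3 - \left(G + 37 j + G j\right) = 3 - G - 37 j - G j$)
$E{\left(7,m{\left(7,-4 \right)} \right)} - 3237 = \left(3 - \left(-3 - 4\right) - 259 - \left(-3 - 4\right) 7\right) - 3237 = \left(3 - -7 - 259 - \left(-7\right) 7\right) - 3237 = \left(3 + 7 - 259 + 49\right) - 3237 = -200 - 3237 = -3437$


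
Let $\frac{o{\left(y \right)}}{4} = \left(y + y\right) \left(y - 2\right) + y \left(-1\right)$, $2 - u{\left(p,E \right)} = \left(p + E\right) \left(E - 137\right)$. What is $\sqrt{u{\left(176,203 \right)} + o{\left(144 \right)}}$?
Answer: $2 \sqrt{34499} \approx 371.48$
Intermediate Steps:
$u{\left(p,E \right)} = 2 - \left(-137 + E\right) \left(E + p\right)$ ($u{\left(p,E \right)} = 2 - \left(p + E\right) \left(E - 137\right) = 2 - \left(E + p\right) \left(-137 + E\right) = 2 - \left(-137 + E\right) \left(E + p\right)$)
$o{\left(y \right)} = - 4 y + 8 y \left(-2 + y\right)$ ($o{\left(y \right)} = 4 \left(\left(y + y\right) \left(y - 2\right) + y \left(-1\right)\right) = 4 \left(2 y \left(-2 + y\right) - y\right) = 4 \left(- y + 2 y \left(-2 + y\right)\right) = - 4 y + 8 y \left(-2 + y\right)$)
$\sqrt{u{\left(176,203 \right)} + o{\left(144 \right)}} = \sqrt{\left(2 - 203^{2} + 137 \cdot 203 + 137 \cdot 176 - 203 \cdot 176\right) + 4 \cdot 144 \left(-5 + 2 \cdot 144\right)} = \sqrt{\left(2 - 41209 + 27811 + 24112 - 35728\right) + 4 \cdot 144 \left(-5 + 288\right)} = \sqrt{\left(2 - 41209 + 27811 + 24112 - 35728\right) + 4 \cdot 144 \cdot 283} = \sqrt{-25012 + 163008} = \sqrt{137996} = 2 \sqrt{34499}$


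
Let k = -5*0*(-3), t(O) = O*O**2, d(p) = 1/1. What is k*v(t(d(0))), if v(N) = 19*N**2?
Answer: 0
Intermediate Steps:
d(p) = 1
t(O) = O**3
k = 0 (k = 0*(-3) = 0)
k*v(t(d(0))) = 0*(19*(1**3)**2) = 0*(19*1**2) = 0*(19*1) = 0*19 = 0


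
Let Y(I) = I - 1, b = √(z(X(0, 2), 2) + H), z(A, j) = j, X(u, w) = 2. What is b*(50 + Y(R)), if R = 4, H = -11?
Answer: 159*I ≈ 159.0*I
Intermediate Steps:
b = 3*I (b = √(2 - 11) = √(-9) = 3*I ≈ 3.0*I)
Y(I) = -1 + I
b*(50 + Y(R)) = (3*I)*(50 + (-1 + 4)) = (3*I)*(50 + 3) = (3*I)*53 = 159*I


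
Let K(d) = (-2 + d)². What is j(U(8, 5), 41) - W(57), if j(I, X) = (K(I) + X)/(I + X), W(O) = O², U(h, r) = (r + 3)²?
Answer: -3212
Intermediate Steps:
U(h, r) = (3 + r)²
j(I, X) = (X + (-2 + I)²)/(I + X) (j(I, X) = ((-2 + I)² + X)/(I + X) = (X + (-2 + I)²)/(I + X))
j(U(8, 5), 41) - W(57) = (41 + (-2 + (3 + 5)²)²)/((3 + 5)² + 41) - 1*57² = (41 + (-2 + 8²)²)/(8² + 41) - 1*3249 = (41 + (-2 + 64)²)/(64 + 41) - 3249 = (41 + 62²)/105 - 3249 = (41 + 3844)/105 - 3249 = (1/105)*3885 - 3249 = 37 - 3249 = -3212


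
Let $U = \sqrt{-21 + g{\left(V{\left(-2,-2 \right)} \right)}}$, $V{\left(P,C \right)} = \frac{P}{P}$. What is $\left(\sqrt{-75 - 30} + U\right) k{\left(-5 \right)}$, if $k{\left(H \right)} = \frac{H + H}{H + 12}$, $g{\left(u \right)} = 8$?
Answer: $\frac{10 i \left(- \sqrt{13} - \sqrt{105}\right)}{7} \approx - 19.789 i$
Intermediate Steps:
$V{\left(P,C \right)} = 1$
$k{\left(H \right)} = \frac{2 H}{12 + H}$
$U = i \sqrt{13}$ ($U = \sqrt{-21 + 8} = \sqrt{-13} = i \sqrt{13} \approx 3.6056 i$)
$\left(\sqrt{-75 - 30} + U\right) k{\left(-5 \right)} = \left(\sqrt{-75 - 30} + i \sqrt{13}\right) 2 \left(-5\right) \frac{1}{12 - 5} = \left(\sqrt{-105} + i \sqrt{13}\right) 2 \left(-5\right) \frac{1}{7} = \left(i \sqrt{105} + i \sqrt{13}\right) 2 \left(-5\right) \frac{1}{7} = \left(i \sqrt{13} + i \sqrt{105}\right) \left(- \frac{10}{7}\right) = - \frac{10 i \sqrt{13}}{7} - \frac{10 i \sqrt{105}}{7}$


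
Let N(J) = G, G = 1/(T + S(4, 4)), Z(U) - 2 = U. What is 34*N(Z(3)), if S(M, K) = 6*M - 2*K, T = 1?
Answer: 2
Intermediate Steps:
Z(U) = 2 + U
S(M, K) = -2*K + 6*M
G = 1/17 (G = 1/(1 + (-2*4 + 6*4)) = 1/(1 + (-8 + 24)) = 1/(1 + 16) = 1/17 ≈ 0.058824)
N(J) = 1/17
34*N(Z(3)) = 34*(1/17) = 2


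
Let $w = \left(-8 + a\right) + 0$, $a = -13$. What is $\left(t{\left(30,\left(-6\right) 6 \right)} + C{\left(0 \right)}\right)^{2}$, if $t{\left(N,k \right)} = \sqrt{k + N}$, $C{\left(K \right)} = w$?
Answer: $\left(21 - i \sqrt{6}\right)^{2} \approx 435.0 - 102.88 i$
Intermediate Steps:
$w = -21$ ($w = \left(-8 - 13\right) + 0 = -21 + 0 = -21$)
$C{\left(K \right)} = -21$
$t{\left(N,k \right)} = \sqrt{N + k}$
$\left(t{\left(30,\left(-6\right) 6 \right)} + C{\left(0 \right)}\right)^{2} = \left(\sqrt{30 - 36} - 21\right)^{2} = \left(\sqrt{-6} - 21\right)^{2} = \left(i \sqrt{6} - 21\right)^{2} = \left(-21 + i \sqrt{6}\right)^{2}$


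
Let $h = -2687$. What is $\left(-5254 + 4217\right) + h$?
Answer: $-3724$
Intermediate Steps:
$\left(-5254 + 4217\right) + h = \left(-5254 + 4217\right) - 2687 = -1037 - 2687 = -3724$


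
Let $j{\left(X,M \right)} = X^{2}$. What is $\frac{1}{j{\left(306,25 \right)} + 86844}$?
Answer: $\frac{1}{180480} \approx 5.5408 \cdot 10^{-6}$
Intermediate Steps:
$\frac{1}{j{\left(306,25 \right)} + 86844} = \frac{1}{306^{2} + 86844} = \frac{1}{93636 + 86844} = \frac{1}{180480}$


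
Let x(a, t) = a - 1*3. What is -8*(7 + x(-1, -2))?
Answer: -24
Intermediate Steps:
x(a, t) = -3 + a (x(a, t) = a - 3 = -3 + a)
-8*(7 + x(-1, -2)) = -8*(7 + (-3 - 1)) = -8*(7 - 4) = -8*3 = -24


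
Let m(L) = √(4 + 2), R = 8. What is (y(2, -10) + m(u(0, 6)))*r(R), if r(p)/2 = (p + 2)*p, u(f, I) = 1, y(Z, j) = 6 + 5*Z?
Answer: 2560 + 160*√6 ≈ 2951.9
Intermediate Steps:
m(L) = √6
r(p) = 2*p*(2 + p) (r(p) = 2*((p + 2)*p) = 2*((2 + p)*p) = 2*(p*(2 + p)) = 2*p*(2 + p))
(y(2, -10) + m(u(0, 6)))*r(R) = ((6 + 5*2) + √6)*(2*8*(2 + 8)) = ((6 + 10) + √6)*(2*8*10) = (16 + √6)*160 = 2560 + 160*√6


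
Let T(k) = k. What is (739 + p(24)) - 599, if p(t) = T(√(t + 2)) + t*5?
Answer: 260 + √26 ≈ 265.10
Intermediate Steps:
p(t) = √(2 + t) + 5*t (p(t) = √(t + 2) + t*5 = √(2 + t) + 5*t)
(739 + p(24)) - 599 = (739 + (√(2 + 24) + 5*24)) - 599 = (739 + (√26 + 120)) - 599 = (739 + (120 + √26)) - 599 = (859 + √26) - 599 = 260 + √26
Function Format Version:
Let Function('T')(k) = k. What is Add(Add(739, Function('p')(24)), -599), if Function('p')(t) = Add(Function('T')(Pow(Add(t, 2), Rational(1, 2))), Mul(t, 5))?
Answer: Add(260, Pow(26, Rational(1, 2))) ≈ 265.10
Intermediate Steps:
Function('p')(t) = Add(Pow(Add(2, t), Rational(1, 2)), Mul(5, t)) (Function('p')(t) = Add(Pow(Add(t, 2), Rational(1, 2)), Mul(t, 5)) = Add(Pow(Add(2, t), Rational(1, 2)), Mul(5, t)))
Add(Add(739, Function('p')(24)), -599) = Add(Add(739, Add(Pow(Add(2, 24), Rational(1, 2)), Mul(5, 24))), -599) = Add(Add(739, Add(Pow(26, Rational(1, 2)), 120)), -599) = Add(Add(739, Add(120, Pow(26, Rational(1, 2)))), -599) = Add(Add(859, Pow(26, Rational(1, 2))), -599) = Add(260, Pow(26, Rational(1, 2)))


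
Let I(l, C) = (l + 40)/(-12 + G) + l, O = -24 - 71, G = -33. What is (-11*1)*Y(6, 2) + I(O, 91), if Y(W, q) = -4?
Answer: -448/9 ≈ -49.778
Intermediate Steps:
O = -95
I(l, C) = -8/9 + 44*l/45 (I(l, C) = (l + 40)/(-12 - 33) + l = (40 + l)/(-45) + l = (40 + l)*(-1/45) + l = (-8/9 - l/45) + l = -8/9 + 44*l/45)
(-11*1)*Y(6, 2) + I(O, 91) = -11*1*(-4) + (-8/9 + (44/45)*(-95)) = -11*(-4) + (-8/9 - 836/9) = 44 - 844/9 = -448/9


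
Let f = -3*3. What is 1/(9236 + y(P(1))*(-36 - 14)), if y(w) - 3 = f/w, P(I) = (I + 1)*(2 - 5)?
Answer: 1/9011 ≈ 0.00011098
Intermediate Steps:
f = -9
P(I) = -3 - 3*I (P(I) = (1 + I)*(-3) = -3 - 3*I)
y(w) = 3 - 9/w
1/(9236 + y(P(1))*(-36 - 14)) = 1/(9236 + (3 - 9/(-3 - 3*1))*(-36 - 14)) = 1/(9236 + (3 - 9/(-3 - 3))*(-50)) = 1/(9236 + (3 - 9/(-6))*(-50)) = 1/(9236 + (3 - 9*(-⅙))*(-50)) = 1/(9236 + (3 + 3/2)*(-50)) = 1/(9236 + (9/2)*(-50)) = 1/(9236 - 225) = 1/9011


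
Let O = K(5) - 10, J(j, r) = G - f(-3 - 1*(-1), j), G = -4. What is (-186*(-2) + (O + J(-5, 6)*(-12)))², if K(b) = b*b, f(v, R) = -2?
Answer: 168921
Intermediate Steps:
K(b) = b²
J(j, r) = -2 (J(j, r) = -4 - 1*(-2) = -4 + 2 = -2)
O = 15 (O = 5² - 10 = 25 - 10 = 15)
(-186*(-2) + (O + J(-5, 6)*(-12)))² = (-186*(-2) + (15 - 2*(-12)))² = (372 + (15 + 24))² = (372 + 39)² = 411² = 168921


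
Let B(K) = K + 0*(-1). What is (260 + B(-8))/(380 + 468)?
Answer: 63/212 ≈ 0.29717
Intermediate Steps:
B(K) = K (B(K) = K + 0 = K)
(260 + B(-8))/(380 + 468) = (260 - 8)/(380 + 468) = 252/848 = 252*(1/848) = 63/212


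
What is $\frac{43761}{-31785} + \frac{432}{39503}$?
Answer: $- \frac{571653221}{418534285} \approx -1.3658$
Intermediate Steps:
$\frac{43761}{-31785} + \frac{432}{39503} = 43761 \left(- \frac{1}{31785}\right) + 432 \cdot \frac{1}{39503} = - \frac{14587}{10595} + \frac{432}{39503} = - \frac{571653221}{418534285}$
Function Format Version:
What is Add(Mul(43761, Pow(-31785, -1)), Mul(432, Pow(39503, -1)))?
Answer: Rational(-571653221, 418534285) ≈ -1.3658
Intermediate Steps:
Add(Mul(43761, Pow(-31785, -1)), Mul(432, Pow(39503, -1))) = Add(Mul(43761, Rational(-1, 31785)), Mul(432, Rational(1, 39503))) = Add(Rational(-14587, 10595), Rational(432, 39503)) = Rational(-571653221, 418534285)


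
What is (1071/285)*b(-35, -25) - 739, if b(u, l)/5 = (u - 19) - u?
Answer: -1096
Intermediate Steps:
b(u, l) = -95 (b(u, l) = 5*((u - 19) - u) = 5*((-19 + u) - u) = 5*(-19) = -95)
(1071/285)*b(-35, -25) - 739 = (1071/285)*(-95) - 739 = (1071*(1/285))*(-95) - 739 = (357/95)*(-95) - 739 = -357 - 739 = -1096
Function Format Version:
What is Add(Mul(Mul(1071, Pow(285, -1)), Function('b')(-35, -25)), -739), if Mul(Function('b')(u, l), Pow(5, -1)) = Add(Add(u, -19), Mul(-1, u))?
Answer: -1096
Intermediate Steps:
Function('b')(u, l) = -95 (Function('b')(u, l) = Mul(5, Add(Add(u, -19), Mul(-1, u))) = Mul(5, Add(Add(-19, u), Mul(-1, u))) = Mul(5, -19) = -95)
Add(Mul(Mul(1071, Pow(285, -1)), Function('b')(-35, -25)), -739) = Add(Mul(Mul(1071, Pow(285, -1)), -95), -739) = Add(Mul(Mul(1071, Rational(1, 285)), -95), -739) = Add(Mul(Rational(357, 95), -95), -739) = Add(-357, -739) = -1096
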